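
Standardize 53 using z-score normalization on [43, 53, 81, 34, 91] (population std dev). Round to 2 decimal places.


Mean = (43 + 53 + 81 + 34 + 91) / 5 = 60.4
Variance = sum((x_i - mean)^2) / n = 483.04
Std = sqrt(483.04) = 21.9782
Z = (x - mean) / std
= (53 - 60.4) / 21.9782
= -7.4 / 21.9782
= -0.34

-0.34


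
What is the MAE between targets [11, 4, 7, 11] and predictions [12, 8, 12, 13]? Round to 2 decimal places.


Absolute errors: [1, 4, 5, 2]
Sum of absolute errors = 12
MAE = 12 / 4 = 3.00

3.00


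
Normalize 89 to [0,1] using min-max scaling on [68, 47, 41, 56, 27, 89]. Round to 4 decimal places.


Min = 27, Max = 89
Range = 89 - 27 = 62
Scaled = (x - min) / (max - min)
= (89 - 27) / 62
= 62 / 62
= 1.0000

1.0000


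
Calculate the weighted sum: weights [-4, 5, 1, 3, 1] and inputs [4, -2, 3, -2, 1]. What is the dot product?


Element-wise products:
-4 * 4 = -16
5 * -2 = -10
1 * 3 = 3
3 * -2 = -6
1 * 1 = 1
Sum = -16 + -10 + 3 + -6 + 1
= -28

-28


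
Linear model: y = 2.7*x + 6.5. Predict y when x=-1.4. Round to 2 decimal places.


y = 2.7 * -1.4 + (6.5)
= -3.78 + (6.5)
= 2.72

2.72


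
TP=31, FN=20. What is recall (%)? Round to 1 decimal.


Recall = TP / (TP + FN) * 100
= 31 / (31 + 20)
= 31 / 51
= 0.6078
= 60.8%

60.8


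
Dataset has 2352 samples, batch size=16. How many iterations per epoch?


Iterations per epoch = dataset_size / batch_size
= 2352 / 16
= 147

147


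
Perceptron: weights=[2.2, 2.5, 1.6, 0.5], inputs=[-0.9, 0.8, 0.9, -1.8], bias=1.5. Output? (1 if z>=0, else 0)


z = w . x + b
= 2.2*-0.9 + 2.5*0.8 + 1.6*0.9 + 0.5*-1.8 + 1.5
= -1.98 + 2.0 + 1.44 + -0.9 + 1.5
= 0.56 + 1.5
= 2.06
Since z = 2.06 >= 0, output = 1

1


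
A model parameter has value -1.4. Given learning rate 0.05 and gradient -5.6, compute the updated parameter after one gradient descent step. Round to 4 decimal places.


w_new = w_old - lr * gradient
= -1.4 - 0.05 * -5.6
= -1.4 - (-0.28)
= -1.1200

-1.1200


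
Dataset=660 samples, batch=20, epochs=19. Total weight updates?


Iterations per epoch = 660 / 20 = 33
Total updates = iterations_per_epoch * epochs
= 33 * 19
= 627

627


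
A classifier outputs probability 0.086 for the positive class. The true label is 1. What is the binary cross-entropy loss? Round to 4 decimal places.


For y=1: Loss = -log(p)
= -log(0.086)
= -(-2.4534)
= 2.4534

2.4534


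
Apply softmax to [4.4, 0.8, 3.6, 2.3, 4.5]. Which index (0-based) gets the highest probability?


Softmax is a monotonic transformation, so it preserves the argmax.
We need to find the index of the maximum logit.
Index 0: 4.4
Index 1: 0.8
Index 2: 3.6
Index 3: 2.3
Index 4: 4.5
Maximum logit = 4.5 at index 4

4


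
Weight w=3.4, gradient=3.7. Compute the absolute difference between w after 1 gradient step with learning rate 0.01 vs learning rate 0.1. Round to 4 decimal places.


With lr=0.01: w_new = 3.4 - 0.01 * 3.7 = 3.363
With lr=0.1: w_new = 3.4 - 0.1 * 3.7 = 3.03
Absolute difference = |3.363 - 3.03|
= 0.3330

0.3330


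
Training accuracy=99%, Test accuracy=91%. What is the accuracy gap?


Gap = train_accuracy - test_accuracy
= 99 - 91
= 8%
This moderate gap may indicate mild overfitting.

8


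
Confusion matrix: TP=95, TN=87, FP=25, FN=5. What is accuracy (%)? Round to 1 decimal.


Accuracy = (TP + TN) / (TP + TN + FP + FN) * 100
= (95 + 87) / (95 + 87 + 25 + 5)
= 182 / 212
= 0.8585
= 85.8%

85.8


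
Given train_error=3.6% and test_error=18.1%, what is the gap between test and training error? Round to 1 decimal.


Generalization gap = test_error - train_error
= 18.1 - 3.6
= 14.5%
A large gap suggests overfitting.

14.5


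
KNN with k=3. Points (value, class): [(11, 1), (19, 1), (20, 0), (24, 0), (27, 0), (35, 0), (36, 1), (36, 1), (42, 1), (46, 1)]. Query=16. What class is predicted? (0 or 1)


Distances from query 16:
Point 19 (class 1): distance = 3
Point 20 (class 0): distance = 4
Point 11 (class 1): distance = 5
K=3 nearest neighbors: classes = [1, 0, 1]
Votes for class 1: 2 / 3
Majority vote => class 1

1


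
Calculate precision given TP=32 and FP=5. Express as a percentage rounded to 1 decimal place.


Precision = TP / (TP + FP) * 100
= 32 / (32 + 5)
= 32 / 37
= 0.8649
= 86.5%

86.5


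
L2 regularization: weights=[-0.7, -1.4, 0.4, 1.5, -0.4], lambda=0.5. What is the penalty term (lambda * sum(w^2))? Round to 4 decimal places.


Squaring each weight:
(-0.7)^2 = 0.49
(-1.4)^2 = 1.96
0.4^2 = 0.16
1.5^2 = 2.25
(-0.4)^2 = 0.16
Sum of squares = 5.02
Penalty = 0.5 * 5.02 = 2.5100

2.5100


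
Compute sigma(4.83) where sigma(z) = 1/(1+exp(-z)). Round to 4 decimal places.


sigmoid(z) = 1 / (1 + exp(-z))
exp(-(4.83)) = exp(-4.83) = 0.008
1 + 0.008 = 1.008
1 / 1.008 = 0.9921

0.9921


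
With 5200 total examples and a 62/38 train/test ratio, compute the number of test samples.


Train samples = 5200 * 62% = 3224
Test samples = 5200 - 3224
= 1976

1976


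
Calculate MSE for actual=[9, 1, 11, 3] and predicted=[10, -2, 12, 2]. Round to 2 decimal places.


Differences: [-1, 3, -1, 1]
Squared errors: [1, 9, 1, 1]
Sum of squared errors = 12
MSE = 12 / 4 = 3.00

3.00


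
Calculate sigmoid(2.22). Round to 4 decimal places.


sigmoid(z) = 1 / (1 + exp(-z))
exp(-(2.22)) = exp(-2.22) = 0.1086
1 + 0.1086 = 1.1086
1 / 1.1086 = 0.9020

0.9020


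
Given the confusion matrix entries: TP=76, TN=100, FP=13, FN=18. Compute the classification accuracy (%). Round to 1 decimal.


Accuracy = (TP + TN) / (TP + TN + FP + FN) * 100
= (76 + 100) / (76 + 100 + 13 + 18)
= 176 / 207
= 0.8502
= 85.0%

85.0


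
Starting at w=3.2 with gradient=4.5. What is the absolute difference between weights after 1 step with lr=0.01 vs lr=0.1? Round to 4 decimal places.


With lr=0.01: w_new = 3.2 - 0.01 * 4.5 = 3.155
With lr=0.1: w_new = 3.2 - 0.1 * 4.5 = 2.75
Absolute difference = |3.155 - 2.75|
= 0.4050

0.4050


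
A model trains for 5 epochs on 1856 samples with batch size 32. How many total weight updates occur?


Iterations per epoch = 1856 / 32 = 58
Total updates = iterations_per_epoch * epochs
= 58 * 5
= 290

290


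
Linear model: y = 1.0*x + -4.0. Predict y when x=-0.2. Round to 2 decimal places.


y = 1.0 * -0.2 + (-4.0)
= -0.2 + (-4.0)
= -4.20

-4.20


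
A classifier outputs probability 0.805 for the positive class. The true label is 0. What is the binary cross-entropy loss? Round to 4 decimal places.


For y=0: Loss = -log(1-p)
= -log(1 - 0.805)
= -log(0.195)
= -(-1.6348)
= 1.6348

1.6348


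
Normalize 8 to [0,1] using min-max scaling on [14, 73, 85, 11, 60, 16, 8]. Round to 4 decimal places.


Min = 8, Max = 85
Range = 85 - 8 = 77
Scaled = (x - min) / (max - min)
= (8 - 8) / 77
= 0 / 77
= 0.0000

0.0000


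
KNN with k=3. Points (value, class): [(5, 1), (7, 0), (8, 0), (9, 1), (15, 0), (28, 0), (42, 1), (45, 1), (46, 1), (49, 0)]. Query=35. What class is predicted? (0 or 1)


Distances from query 35:
Point 28 (class 0): distance = 7
Point 42 (class 1): distance = 7
Point 45 (class 1): distance = 10
K=3 nearest neighbors: classes = [0, 1, 1]
Votes for class 1: 2 / 3
Majority vote => class 1

1


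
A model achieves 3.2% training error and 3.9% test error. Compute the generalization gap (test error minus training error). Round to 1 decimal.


Generalization gap = test_error - train_error
= 3.9 - 3.2
= 0.7%
A small gap suggests good generalization.

0.7


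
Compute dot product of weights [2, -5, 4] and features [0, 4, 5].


Element-wise products:
2 * 0 = 0
-5 * 4 = -20
4 * 5 = 20
Sum = 0 + -20 + 20
= 0

0


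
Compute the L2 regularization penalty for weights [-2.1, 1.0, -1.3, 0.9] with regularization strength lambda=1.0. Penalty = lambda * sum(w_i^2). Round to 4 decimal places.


Squaring each weight:
(-2.1)^2 = 4.41
1.0^2 = 1.0
(-1.3)^2 = 1.69
0.9^2 = 0.81
Sum of squares = 7.91
Penalty = 1.0 * 7.91 = 7.9100

7.9100


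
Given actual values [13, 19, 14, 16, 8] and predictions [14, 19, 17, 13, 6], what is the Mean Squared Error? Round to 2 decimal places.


Differences: [-1, 0, -3, 3, 2]
Squared errors: [1, 0, 9, 9, 4]
Sum of squared errors = 23
MSE = 23 / 5 = 4.60

4.60


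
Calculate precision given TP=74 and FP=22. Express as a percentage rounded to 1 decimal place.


Precision = TP / (TP + FP) * 100
= 74 / (74 + 22)
= 74 / 96
= 0.7708
= 77.1%

77.1


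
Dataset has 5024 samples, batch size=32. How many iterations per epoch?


Iterations per epoch = dataset_size / batch_size
= 5024 / 32
= 157

157


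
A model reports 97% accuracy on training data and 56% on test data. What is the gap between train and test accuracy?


Gap = train_accuracy - test_accuracy
= 97 - 56
= 41%
This large gap strongly indicates overfitting.

41


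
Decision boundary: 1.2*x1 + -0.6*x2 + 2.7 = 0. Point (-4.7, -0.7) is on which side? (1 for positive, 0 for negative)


Compute 1.2 * -4.7 + -0.6 * -0.7 + 2.7
= -5.64 + 0.42 + 2.7
= -2.52
Since -2.52 < 0, the point is on the negative side.

0


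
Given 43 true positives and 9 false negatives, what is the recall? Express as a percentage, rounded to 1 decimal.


Recall = TP / (TP + FN) * 100
= 43 / (43 + 9)
= 43 / 52
= 0.8269
= 82.7%

82.7


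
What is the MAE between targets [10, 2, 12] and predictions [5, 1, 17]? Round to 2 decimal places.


Absolute errors: [5, 1, 5]
Sum of absolute errors = 11
MAE = 11 / 3 = 3.67

3.67


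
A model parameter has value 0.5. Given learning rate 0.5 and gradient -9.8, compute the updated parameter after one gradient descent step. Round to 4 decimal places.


w_new = w_old - lr * gradient
= 0.5 - 0.5 * -9.8
= 0.5 - (-4.9)
= 5.4000

5.4000


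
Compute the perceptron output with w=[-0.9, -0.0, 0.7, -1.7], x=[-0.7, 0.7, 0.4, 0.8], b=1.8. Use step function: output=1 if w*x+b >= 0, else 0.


z = w . x + b
= -0.9*-0.7 + -0.0*0.7 + 0.7*0.4 + -1.7*0.8 + 1.8
= 0.63 + -0.0 + 0.28 + -1.36 + 1.8
= -0.45 + 1.8
= 1.35
Since z = 1.35 >= 0, output = 1

1


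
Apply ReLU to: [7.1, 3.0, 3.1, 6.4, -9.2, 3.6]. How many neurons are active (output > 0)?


ReLU(x) = max(0, x) for each element:
ReLU(7.1) = 7.1
ReLU(3.0) = 3.0
ReLU(3.1) = 3.1
ReLU(6.4) = 6.4
ReLU(-9.2) = 0
ReLU(3.6) = 3.6
Active neurons (>0): 5

5


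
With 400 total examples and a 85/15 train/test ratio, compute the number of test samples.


Train samples = 400 * 85% = 340
Test samples = 400 - 340
= 60

60


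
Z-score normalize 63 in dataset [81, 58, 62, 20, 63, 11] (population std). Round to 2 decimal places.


Mean = (81 + 58 + 62 + 20 + 63 + 11) / 6 = 49.1667
Variance = sum((x_i - mean)^2) / n = 625.8056
Std = sqrt(625.8056) = 25.0161
Z = (x - mean) / std
= (63 - 49.1667) / 25.0161
= 13.8333 / 25.0161
= 0.55

0.55


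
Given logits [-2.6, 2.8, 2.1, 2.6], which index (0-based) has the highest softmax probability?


Softmax is a monotonic transformation, so it preserves the argmax.
We need to find the index of the maximum logit.
Index 0: -2.6
Index 1: 2.8
Index 2: 2.1
Index 3: 2.6
Maximum logit = 2.8 at index 1

1


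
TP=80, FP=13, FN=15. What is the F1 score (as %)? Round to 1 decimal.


Precision = TP / (TP + FP) = 80 / 93 = 0.8602
Recall = TP / (TP + FN) = 80 / 95 = 0.8421
F1 = 2 * P * R / (P + R)
= 2 * 0.8602 * 0.8421 / (0.8602 + 0.8421)
= 1.4488 / 1.7023
= 0.8511
As percentage: 85.1%

85.1


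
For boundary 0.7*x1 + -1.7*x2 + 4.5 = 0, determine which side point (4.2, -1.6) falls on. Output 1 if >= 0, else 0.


Compute 0.7 * 4.2 + -1.7 * -1.6 + 4.5
= 2.94 + 2.72 + 4.5
= 10.16
Since 10.16 >= 0, the point is on the positive side.

1


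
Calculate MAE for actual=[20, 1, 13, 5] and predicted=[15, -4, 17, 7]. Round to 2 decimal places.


Absolute errors: [5, 5, 4, 2]
Sum of absolute errors = 16
MAE = 16 / 4 = 4.00

4.00


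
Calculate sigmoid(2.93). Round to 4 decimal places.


sigmoid(z) = 1 / (1 + exp(-z))
exp(-(2.93)) = exp(-2.93) = 0.0534
1 + 0.0534 = 1.0534
1 / 1.0534 = 0.9493

0.9493


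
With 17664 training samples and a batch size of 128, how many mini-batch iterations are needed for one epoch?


Iterations per epoch = dataset_size / batch_size
= 17664 / 128
= 138

138


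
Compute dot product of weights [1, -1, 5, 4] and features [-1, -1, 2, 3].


Element-wise products:
1 * -1 = -1
-1 * -1 = 1
5 * 2 = 10
4 * 3 = 12
Sum = -1 + 1 + 10 + 12
= 22

22


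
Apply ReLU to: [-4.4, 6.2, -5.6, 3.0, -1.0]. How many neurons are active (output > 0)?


ReLU(x) = max(0, x) for each element:
ReLU(-4.4) = 0
ReLU(6.2) = 6.2
ReLU(-5.6) = 0
ReLU(3.0) = 3.0
ReLU(-1.0) = 0
Active neurons (>0): 2

2


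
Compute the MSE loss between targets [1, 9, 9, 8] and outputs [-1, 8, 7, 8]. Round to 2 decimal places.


Differences: [2, 1, 2, 0]
Squared errors: [4, 1, 4, 0]
Sum of squared errors = 9
MSE = 9 / 4 = 2.25

2.25


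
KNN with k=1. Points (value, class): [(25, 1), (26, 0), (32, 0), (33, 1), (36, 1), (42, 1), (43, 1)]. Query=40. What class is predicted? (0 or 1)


Distances from query 40:
Point 42 (class 1): distance = 2
K=1 nearest neighbors: classes = [1]
Votes for class 1: 1 / 1
Majority vote => class 1

1


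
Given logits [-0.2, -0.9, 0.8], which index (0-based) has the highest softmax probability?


Softmax is a monotonic transformation, so it preserves the argmax.
We need to find the index of the maximum logit.
Index 0: -0.2
Index 1: -0.9
Index 2: 0.8
Maximum logit = 0.8 at index 2

2


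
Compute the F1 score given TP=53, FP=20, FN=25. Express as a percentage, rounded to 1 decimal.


Precision = TP / (TP + FP) = 53 / 73 = 0.726
Recall = TP / (TP + FN) = 53 / 78 = 0.6795
F1 = 2 * P * R / (P + R)
= 2 * 0.726 * 0.6795 / (0.726 + 0.6795)
= 0.9867 / 1.4055
= 0.702
As percentage: 70.2%

70.2


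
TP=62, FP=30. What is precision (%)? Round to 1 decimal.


Precision = TP / (TP + FP) * 100
= 62 / (62 + 30)
= 62 / 92
= 0.6739
= 67.4%

67.4


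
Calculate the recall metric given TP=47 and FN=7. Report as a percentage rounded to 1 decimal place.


Recall = TP / (TP + FN) * 100
= 47 / (47 + 7)
= 47 / 54
= 0.8704
= 87.0%

87.0


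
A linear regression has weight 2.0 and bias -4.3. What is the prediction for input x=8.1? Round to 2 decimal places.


y = 2.0 * 8.1 + (-4.3)
= 16.2 + (-4.3)
= 11.90

11.90


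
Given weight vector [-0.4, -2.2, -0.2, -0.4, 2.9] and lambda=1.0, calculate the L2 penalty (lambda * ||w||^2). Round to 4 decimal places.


Squaring each weight:
(-0.4)^2 = 0.16
(-2.2)^2 = 4.84
(-0.2)^2 = 0.04
(-0.4)^2 = 0.16
2.9^2 = 8.41
Sum of squares = 13.61
Penalty = 1.0 * 13.61 = 13.6100

13.6100


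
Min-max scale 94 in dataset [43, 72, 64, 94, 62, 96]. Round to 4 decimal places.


Min = 43, Max = 96
Range = 96 - 43 = 53
Scaled = (x - min) / (max - min)
= (94 - 43) / 53
= 51 / 53
= 0.9623

0.9623


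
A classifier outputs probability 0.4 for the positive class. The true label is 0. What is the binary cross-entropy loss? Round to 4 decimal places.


For y=0: Loss = -log(1-p)
= -log(1 - 0.4)
= -log(0.6)
= -(-0.5108)
= 0.5108

0.5108


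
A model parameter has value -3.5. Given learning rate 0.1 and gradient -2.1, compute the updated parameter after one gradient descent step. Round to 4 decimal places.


w_new = w_old - lr * gradient
= -3.5 - 0.1 * -2.1
= -3.5 - (-0.21)
= -3.2900

-3.2900


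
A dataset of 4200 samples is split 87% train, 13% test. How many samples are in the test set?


Train samples = 4200 * 87% = 3654
Test samples = 4200 - 3654
= 546

546


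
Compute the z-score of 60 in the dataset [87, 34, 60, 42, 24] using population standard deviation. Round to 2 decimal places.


Mean = (87 + 34 + 60 + 42 + 24) / 5 = 49.4
Variance = sum((x_i - mean)^2) / n = 492.64
Std = sqrt(492.64) = 22.1955
Z = (x - mean) / std
= (60 - 49.4) / 22.1955
= 10.6 / 22.1955
= 0.48

0.48


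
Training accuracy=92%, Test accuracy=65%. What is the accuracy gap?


Gap = train_accuracy - test_accuracy
= 92 - 65
= 27%
This large gap strongly indicates overfitting.

27


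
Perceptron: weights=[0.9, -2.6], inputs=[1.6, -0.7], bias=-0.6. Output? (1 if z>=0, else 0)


z = w . x + b
= 0.9*1.6 + -2.6*-0.7 + -0.6
= 1.44 + 1.82 + -0.6
= 3.26 + -0.6
= 2.66
Since z = 2.66 >= 0, output = 1

1


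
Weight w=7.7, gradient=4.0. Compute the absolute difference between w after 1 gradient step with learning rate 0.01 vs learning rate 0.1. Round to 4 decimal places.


With lr=0.01: w_new = 7.7 - 0.01 * 4.0 = 7.66
With lr=0.1: w_new = 7.7 - 0.1 * 4.0 = 7.3
Absolute difference = |7.66 - 7.3|
= 0.3600

0.3600


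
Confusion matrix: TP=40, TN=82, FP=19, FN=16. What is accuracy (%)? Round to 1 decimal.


Accuracy = (TP + TN) / (TP + TN + FP + FN) * 100
= (40 + 82) / (40 + 82 + 19 + 16)
= 122 / 157
= 0.7771
= 77.7%

77.7


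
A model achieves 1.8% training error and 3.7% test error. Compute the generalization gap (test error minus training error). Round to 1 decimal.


Generalization gap = test_error - train_error
= 3.7 - 1.8
= 1.9%
A small gap suggests good generalization.

1.9


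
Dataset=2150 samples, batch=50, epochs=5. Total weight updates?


Iterations per epoch = 2150 / 50 = 43
Total updates = iterations_per_epoch * epochs
= 43 * 5
= 215

215


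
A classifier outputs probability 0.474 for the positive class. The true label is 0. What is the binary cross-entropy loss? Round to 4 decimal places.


For y=0: Loss = -log(1-p)
= -log(1 - 0.474)
= -log(0.526)
= -(-0.6425)
= 0.6425

0.6425


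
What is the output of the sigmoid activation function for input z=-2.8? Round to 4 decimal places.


sigmoid(z) = 1 / (1 + exp(-z))
exp(-(-2.8)) = exp(2.8) = 16.4446
1 + 16.4446 = 17.4446
1 / 17.4446 = 0.0573

0.0573


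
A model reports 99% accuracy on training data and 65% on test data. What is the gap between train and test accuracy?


Gap = train_accuracy - test_accuracy
= 99 - 65
= 34%
This large gap strongly indicates overfitting.

34


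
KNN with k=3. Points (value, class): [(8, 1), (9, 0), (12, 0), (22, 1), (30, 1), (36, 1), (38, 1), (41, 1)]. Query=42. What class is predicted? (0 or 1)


Distances from query 42:
Point 41 (class 1): distance = 1
Point 38 (class 1): distance = 4
Point 36 (class 1): distance = 6
K=3 nearest neighbors: classes = [1, 1, 1]
Votes for class 1: 3 / 3
Majority vote => class 1

1


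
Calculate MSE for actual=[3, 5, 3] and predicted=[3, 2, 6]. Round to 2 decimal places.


Differences: [0, 3, -3]
Squared errors: [0, 9, 9]
Sum of squared errors = 18
MSE = 18 / 3 = 6.00

6.00


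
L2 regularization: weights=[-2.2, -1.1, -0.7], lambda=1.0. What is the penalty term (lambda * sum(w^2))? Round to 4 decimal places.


Squaring each weight:
(-2.2)^2 = 4.84
(-1.1)^2 = 1.21
(-0.7)^2 = 0.49
Sum of squares = 6.54
Penalty = 1.0 * 6.54 = 6.5400

6.5400


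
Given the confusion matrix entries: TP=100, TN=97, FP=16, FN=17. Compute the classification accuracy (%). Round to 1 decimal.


Accuracy = (TP + TN) / (TP + TN + FP + FN) * 100
= (100 + 97) / (100 + 97 + 16 + 17)
= 197 / 230
= 0.8565
= 85.7%

85.7


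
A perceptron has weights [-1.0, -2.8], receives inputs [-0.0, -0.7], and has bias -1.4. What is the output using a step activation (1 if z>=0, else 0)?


z = w . x + b
= -1.0*-0.0 + -2.8*-0.7 + -1.4
= 0.0 + 1.96 + -1.4
= 1.96 + -1.4
= 0.56
Since z = 0.56 >= 0, output = 1

1


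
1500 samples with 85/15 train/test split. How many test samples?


Train samples = 1500 * 85% = 1275
Test samples = 1500 - 1275
= 225

225


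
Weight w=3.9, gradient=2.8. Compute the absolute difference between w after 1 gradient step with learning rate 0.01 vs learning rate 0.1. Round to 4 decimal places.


With lr=0.01: w_new = 3.9 - 0.01 * 2.8 = 3.872
With lr=0.1: w_new = 3.9 - 0.1 * 2.8 = 3.62
Absolute difference = |3.872 - 3.62|
= 0.2520

0.2520


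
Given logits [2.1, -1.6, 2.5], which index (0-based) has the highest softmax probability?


Softmax is a monotonic transformation, so it preserves the argmax.
We need to find the index of the maximum logit.
Index 0: 2.1
Index 1: -1.6
Index 2: 2.5
Maximum logit = 2.5 at index 2

2


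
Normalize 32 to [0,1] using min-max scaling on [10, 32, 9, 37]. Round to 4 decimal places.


Min = 9, Max = 37
Range = 37 - 9 = 28
Scaled = (x - min) / (max - min)
= (32 - 9) / 28
= 23 / 28
= 0.8214

0.8214


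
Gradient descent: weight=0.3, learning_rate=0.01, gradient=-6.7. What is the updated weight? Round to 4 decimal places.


w_new = w_old - lr * gradient
= 0.3 - 0.01 * -6.7
= 0.3 - (-0.067)
= 0.3670

0.3670


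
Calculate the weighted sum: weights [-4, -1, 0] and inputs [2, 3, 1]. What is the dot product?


Element-wise products:
-4 * 2 = -8
-1 * 3 = -3
0 * 1 = 0
Sum = -8 + -3 + 0
= -11

-11


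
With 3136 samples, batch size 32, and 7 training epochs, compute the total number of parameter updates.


Iterations per epoch = 3136 / 32 = 98
Total updates = iterations_per_epoch * epochs
= 98 * 7
= 686

686


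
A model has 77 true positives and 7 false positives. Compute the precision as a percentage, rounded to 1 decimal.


Precision = TP / (TP + FP) * 100
= 77 / (77 + 7)
= 77 / 84
= 0.9167
= 91.7%

91.7


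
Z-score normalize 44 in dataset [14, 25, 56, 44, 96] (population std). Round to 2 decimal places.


Mean = (14 + 25 + 56 + 44 + 96) / 5 = 47.0
Variance = sum((x_i - mean)^2) / n = 812.8
Std = sqrt(812.8) = 28.5096
Z = (x - mean) / std
= (44 - 47.0) / 28.5096
= -3.0 / 28.5096
= -0.11

-0.11


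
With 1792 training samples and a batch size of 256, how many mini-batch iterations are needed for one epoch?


Iterations per epoch = dataset_size / batch_size
= 1792 / 256
= 7

7


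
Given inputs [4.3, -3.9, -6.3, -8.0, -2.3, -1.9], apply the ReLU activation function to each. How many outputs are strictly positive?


ReLU(x) = max(0, x) for each element:
ReLU(4.3) = 4.3
ReLU(-3.9) = 0
ReLU(-6.3) = 0
ReLU(-8.0) = 0
ReLU(-2.3) = 0
ReLU(-1.9) = 0
Active neurons (>0): 1

1


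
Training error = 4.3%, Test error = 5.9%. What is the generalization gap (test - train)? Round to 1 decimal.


Generalization gap = test_error - train_error
= 5.9 - 4.3
= 1.6%
A small gap suggests good generalization.

1.6


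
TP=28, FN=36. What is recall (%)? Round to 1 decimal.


Recall = TP / (TP + FN) * 100
= 28 / (28 + 36)
= 28 / 64
= 0.4375
= 43.8%

43.8


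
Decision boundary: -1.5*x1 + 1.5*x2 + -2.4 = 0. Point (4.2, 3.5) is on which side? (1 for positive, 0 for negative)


Compute -1.5 * 4.2 + 1.5 * 3.5 + -2.4
= -6.3 + 5.25 + -2.4
= -3.45
Since -3.45 < 0, the point is on the negative side.

0


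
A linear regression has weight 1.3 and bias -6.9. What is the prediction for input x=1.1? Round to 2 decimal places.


y = 1.3 * 1.1 + (-6.9)
= 1.43 + (-6.9)
= -5.47

-5.47


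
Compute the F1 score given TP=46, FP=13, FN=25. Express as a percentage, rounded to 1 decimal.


Precision = TP / (TP + FP) = 46 / 59 = 0.7797
Recall = TP / (TP + FN) = 46 / 71 = 0.6479
F1 = 2 * P * R / (P + R)
= 2 * 0.7797 * 0.6479 / (0.7797 + 0.6479)
= 1.0103 / 1.4275
= 0.7077
As percentage: 70.8%

70.8


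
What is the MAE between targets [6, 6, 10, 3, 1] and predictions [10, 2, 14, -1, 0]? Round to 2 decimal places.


Absolute errors: [4, 4, 4, 4, 1]
Sum of absolute errors = 17
MAE = 17 / 5 = 3.40

3.40


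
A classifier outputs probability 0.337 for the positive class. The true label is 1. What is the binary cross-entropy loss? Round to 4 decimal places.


For y=1: Loss = -log(p)
= -log(0.337)
= -(-1.0877)
= 1.0877

1.0877


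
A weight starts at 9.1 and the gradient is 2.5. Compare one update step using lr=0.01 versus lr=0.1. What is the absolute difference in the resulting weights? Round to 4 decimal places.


With lr=0.01: w_new = 9.1 - 0.01 * 2.5 = 9.075
With lr=0.1: w_new = 9.1 - 0.1 * 2.5 = 8.85
Absolute difference = |9.075 - 8.85|
= 0.2250

0.2250


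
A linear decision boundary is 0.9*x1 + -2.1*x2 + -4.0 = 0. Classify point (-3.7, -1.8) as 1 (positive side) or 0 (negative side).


Compute 0.9 * -3.7 + -2.1 * -1.8 + -4.0
= -3.33 + 3.78 + -4.0
= -3.55
Since -3.55 < 0, the point is on the negative side.

0


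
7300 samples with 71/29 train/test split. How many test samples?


Train samples = 7300 * 71% = 5183
Test samples = 7300 - 5183
= 2117

2117


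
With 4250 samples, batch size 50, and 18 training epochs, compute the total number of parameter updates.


Iterations per epoch = 4250 / 50 = 85
Total updates = iterations_per_epoch * epochs
= 85 * 18
= 1530

1530


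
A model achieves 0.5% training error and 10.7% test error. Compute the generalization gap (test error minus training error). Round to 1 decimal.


Generalization gap = test_error - train_error
= 10.7 - 0.5
= 10.2%
A large gap suggests overfitting.

10.2


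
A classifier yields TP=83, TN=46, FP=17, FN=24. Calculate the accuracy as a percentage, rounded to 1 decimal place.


Accuracy = (TP + TN) / (TP + TN + FP + FN) * 100
= (83 + 46) / (83 + 46 + 17 + 24)
= 129 / 170
= 0.7588
= 75.9%

75.9


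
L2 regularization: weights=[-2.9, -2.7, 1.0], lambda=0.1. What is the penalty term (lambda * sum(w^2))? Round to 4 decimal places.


Squaring each weight:
(-2.9)^2 = 8.41
(-2.7)^2 = 7.29
1.0^2 = 1.0
Sum of squares = 16.7
Penalty = 0.1 * 16.7 = 1.6700

1.6700


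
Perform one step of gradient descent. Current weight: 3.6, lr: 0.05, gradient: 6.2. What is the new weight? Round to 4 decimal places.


w_new = w_old - lr * gradient
= 3.6 - 0.05 * 6.2
= 3.6 - (0.31)
= 3.2900

3.2900


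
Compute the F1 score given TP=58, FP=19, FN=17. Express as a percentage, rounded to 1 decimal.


Precision = TP / (TP + FP) = 58 / 77 = 0.7532
Recall = TP / (TP + FN) = 58 / 75 = 0.7733
F1 = 2 * P * R / (P + R)
= 2 * 0.7532 * 0.7733 / (0.7532 + 0.7733)
= 1.165 / 1.5266
= 0.7632
As percentage: 76.3%

76.3


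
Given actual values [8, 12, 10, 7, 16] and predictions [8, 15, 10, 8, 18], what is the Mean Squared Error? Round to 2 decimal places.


Differences: [0, -3, 0, -1, -2]
Squared errors: [0, 9, 0, 1, 4]
Sum of squared errors = 14
MSE = 14 / 5 = 2.80

2.80


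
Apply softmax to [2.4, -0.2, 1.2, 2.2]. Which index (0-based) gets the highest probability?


Softmax is a monotonic transformation, so it preserves the argmax.
We need to find the index of the maximum logit.
Index 0: 2.4
Index 1: -0.2
Index 2: 1.2
Index 3: 2.2
Maximum logit = 2.4 at index 0

0


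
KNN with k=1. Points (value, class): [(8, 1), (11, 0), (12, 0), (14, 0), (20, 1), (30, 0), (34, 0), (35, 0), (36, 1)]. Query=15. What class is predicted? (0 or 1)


Distances from query 15:
Point 14 (class 0): distance = 1
K=1 nearest neighbors: classes = [0]
Votes for class 1: 0 / 1
Majority vote => class 0

0


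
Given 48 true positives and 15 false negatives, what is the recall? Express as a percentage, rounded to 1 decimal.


Recall = TP / (TP + FN) * 100
= 48 / (48 + 15)
= 48 / 63
= 0.7619
= 76.2%

76.2


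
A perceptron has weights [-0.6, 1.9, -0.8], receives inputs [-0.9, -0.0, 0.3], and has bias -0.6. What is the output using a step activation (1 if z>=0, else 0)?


z = w . x + b
= -0.6*-0.9 + 1.9*-0.0 + -0.8*0.3 + -0.6
= 0.54 + -0.0 + -0.24 + -0.6
= 0.3 + -0.6
= -0.3
Since z = -0.3 < 0, output = 0

0


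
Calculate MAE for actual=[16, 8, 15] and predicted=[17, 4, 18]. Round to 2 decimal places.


Absolute errors: [1, 4, 3]
Sum of absolute errors = 8
MAE = 8 / 3 = 2.67

2.67


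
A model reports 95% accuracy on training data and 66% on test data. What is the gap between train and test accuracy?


Gap = train_accuracy - test_accuracy
= 95 - 66
= 29%
This large gap strongly indicates overfitting.

29


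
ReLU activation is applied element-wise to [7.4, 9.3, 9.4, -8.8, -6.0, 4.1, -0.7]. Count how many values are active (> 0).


ReLU(x) = max(0, x) for each element:
ReLU(7.4) = 7.4
ReLU(9.3) = 9.3
ReLU(9.4) = 9.4
ReLU(-8.8) = 0
ReLU(-6.0) = 0
ReLU(4.1) = 4.1
ReLU(-0.7) = 0
Active neurons (>0): 4

4


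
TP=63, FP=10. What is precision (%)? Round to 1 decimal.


Precision = TP / (TP + FP) * 100
= 63 / (63 + 10)
= 63 / 73
= 0.863
= 86.3%

86.3


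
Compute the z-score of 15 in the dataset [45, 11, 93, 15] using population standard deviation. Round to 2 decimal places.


Mean = (45 + 11 + 93 + 15) / 4 = 41.0
Variance = sum((x_i - mean)^2) / n = 1074.0
Std = sqrt(1074.0) = 32.7719
Z = (x - mean) / std
= (15 - 41.0) / 32.7719
= -26.0 / 32.7719
= -0.79

-0.79


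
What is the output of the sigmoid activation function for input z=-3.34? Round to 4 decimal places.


sigmoid(z) = 1 / (1 + exp(-z))
exp(-(-3.34)) = exp(3.34) = 28.2191
1 + 28.2191 = 29.2191
1 / 29.2191 = 0.0342

0.0342


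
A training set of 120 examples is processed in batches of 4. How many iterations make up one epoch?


Iterations per epoch = dataset_size / batch_size
= 120 / 4
= 30

30


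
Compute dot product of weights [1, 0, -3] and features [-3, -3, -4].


Element-wise products:
1 * -3 = -3
0 * -3 = 0
-3 * -4 = 12
Sum = -3 + 0 + 12
= 9

9


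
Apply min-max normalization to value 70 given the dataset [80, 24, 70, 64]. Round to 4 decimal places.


Min = 24, Max = 80
Range = 80 - 24 = 56
Scaled = (x - min) / (max - min)
= (70 - 24) / 56
= 46 / 56
= 0.8214

0.8214


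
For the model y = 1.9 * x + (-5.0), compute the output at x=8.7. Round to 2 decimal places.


y = 1.9 * 8.7 + (-5.0)
= 16.53 + (-5.0)
= 11.53

11.53


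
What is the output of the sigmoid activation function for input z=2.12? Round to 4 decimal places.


sigmoid(z) = 1 / (1 + exp(-z))
exp(-(2.12)) = exp(-2.12) = 0.12
1 + 0.12 = 1.12
1 / 1.12 = 0.8928

0.8928


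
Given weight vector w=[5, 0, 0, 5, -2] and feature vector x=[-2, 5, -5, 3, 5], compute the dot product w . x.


Element-wise products:
5 * -2 = -10
0 * 5 = 0
0 * -5 = 0
5 * 3 = 15
-2 * 5 = -10
Sum = -10 + 0 + 0 + 15 + -10
= -5

-5


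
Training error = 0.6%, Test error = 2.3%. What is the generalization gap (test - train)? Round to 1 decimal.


Generalization gap = test_error - train_error
= 2.3 - 0.6
= 1.7%
A small gap suggests good generalization.

1.7


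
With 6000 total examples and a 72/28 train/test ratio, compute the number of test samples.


Train samples = 6000 * 72% = 4320
Test samples = 6000 - 4320
= 1680

1680


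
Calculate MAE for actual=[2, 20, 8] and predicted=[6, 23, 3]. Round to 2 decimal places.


Absolute errors: [4, 3, 5]
Sum of absolute errors = 12
MAE = 12 / 3 = 4.00

4.00


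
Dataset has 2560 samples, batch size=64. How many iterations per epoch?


Iterations per epoch = dataset_size / batch_size
= 2560 / 64
= 40

40


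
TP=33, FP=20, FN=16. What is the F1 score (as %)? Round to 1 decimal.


Precision = TP / (TP + FP) = 33 / 53 = 0.6226
Recall = TP / (TP + FN) = 33 / 49 = 0.6735
F1 = 2 * P * R / (P + R)
= 2 * 0.6226 * 0.6735 / (0.6226 + 0.6735)
= 0.8387 / 1.2961
= 0.6471
As percentage: 64.7%

64.7


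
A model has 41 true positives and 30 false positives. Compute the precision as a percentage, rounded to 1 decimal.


Precision = TP / (TP + FP) * 100
= 41 / (41 + 30)
= 41 / 71
= 0.5775
= 57.7%

57.7


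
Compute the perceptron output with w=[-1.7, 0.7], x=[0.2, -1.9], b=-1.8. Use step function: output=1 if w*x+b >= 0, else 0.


z = w . x + b
= -1.7*0.2 + 0.7*-1.9 + -1.8
= -0.34 + -1.33 + -1.8
= -1.67 + -1.8
= -3.47
Since z = -3.47 < 0, output = 0

0


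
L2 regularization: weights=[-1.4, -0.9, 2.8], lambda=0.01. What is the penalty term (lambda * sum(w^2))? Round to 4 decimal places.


Squaring each weight:
(-1.4)^2 = 1.96
(-0.9)^2 = 0.81
2.8^2 = 7.84
Sum of squares = 10.61
Penalty = 0.01 * 10.61 = 0.1061

0.1061


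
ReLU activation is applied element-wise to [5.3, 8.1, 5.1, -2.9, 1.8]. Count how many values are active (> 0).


ReLU(x) = max(0, x) for each element:
ReLU(5.3) = 5.3
ReLU(8.1) = 8.1
ReLU(5.1) = 5.1
ReLU(-2.9) = 0
ReLU(1.8) = 1.8
Active neurons (>0): 4

4


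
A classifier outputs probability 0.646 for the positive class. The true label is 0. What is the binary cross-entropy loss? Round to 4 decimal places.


For y=0: Loss = -log(1-p)
= -log(1 - 0.646)
= -log(0.354)
= -(-1.0385)
= 1.0385

1.0385


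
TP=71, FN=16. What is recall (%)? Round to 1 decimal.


Recall = TP / (TP + FN) * 100
= 71 / (71 + 16)
= 71 / 87
= 0.8161
= 81.6%

81.6


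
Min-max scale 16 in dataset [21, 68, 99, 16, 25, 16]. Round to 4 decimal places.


Min = 16, Max = 99
Range = 99 - 16 = 83
Scaled = (x - min) / (max - min)
= (16 - 16) / 83
= 0 / 83
= 0.0000

0.0000


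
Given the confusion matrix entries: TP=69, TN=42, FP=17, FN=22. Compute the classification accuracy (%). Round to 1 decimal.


Accuracy = (TP + TN) / (TP + TN + FP + FN) * 100
= (69 + 42) / (69 + 42 + 17 + 22)
= 111 / 150
= 0.74
= 74.0%

74.0


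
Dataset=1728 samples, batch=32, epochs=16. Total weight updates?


Iterations per epoch = 1728 / 32 = 54
Total updates = iterations_per_epoch * epochs
= 54 * 16
= 864

864


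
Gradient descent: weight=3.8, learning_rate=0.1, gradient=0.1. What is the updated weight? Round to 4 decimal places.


w_new = w_old - lr * gradient
= 3.8 - 0.1 * 0.1
= 3.8 - (0.01)
= 3.7900

3.7900


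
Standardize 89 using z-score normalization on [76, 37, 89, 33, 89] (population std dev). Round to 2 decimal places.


Mean = (76 + 37 + 89 + 33 + 89) / 5 = 64.8
Variance = sum((x_i - mean)^2) / n = 616.16
Std = sqrt(616.16) = 24.8226
Z = (x - mean) / std
= (89 - 64.8) / 24.8226
= 24.2 / 24.8226
= 0.97

0.97


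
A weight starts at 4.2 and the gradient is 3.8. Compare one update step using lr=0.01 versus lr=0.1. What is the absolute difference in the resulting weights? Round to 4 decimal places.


With lr=0.01: w_new = 4.2 - 0.01 * 3.8 = 4.162
With lr=0.1: w_new = 4.2 - 0.1 * 3.8 = 3.82
Absolute difference = |4.162 - 3.82|
= 0.3420

0.3420


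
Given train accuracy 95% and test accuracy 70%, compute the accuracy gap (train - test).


Gap = train_accuracy - test_accuracy
= 95 - 70
= 25%
This large gap strongly indicates overfitting.

25


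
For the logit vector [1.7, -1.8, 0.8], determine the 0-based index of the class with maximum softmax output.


Softmax is a monotonic transformation, so it preserves the argmax.
We need to find the index of the maximum logit.
Index 0: 1.7
Index 1: -1.8
Index 2: 0.8
Maximum logit = 1.7 at index 0

0


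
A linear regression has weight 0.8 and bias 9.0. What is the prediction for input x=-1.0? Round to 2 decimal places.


y = 0.8 * -1.0 + (9.0)
= -0.8 + (9.0)
= 8.20

8.20


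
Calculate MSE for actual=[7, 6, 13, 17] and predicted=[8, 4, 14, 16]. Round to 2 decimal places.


Differences: [-1, 2, -1, 1]
Squared errors: [1, 4, 1, 1]
Sum of squared errors = 7
MSE = 7 / 4 = 1.75

1.75


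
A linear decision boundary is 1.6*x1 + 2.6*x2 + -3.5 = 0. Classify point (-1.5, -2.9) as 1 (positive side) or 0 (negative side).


Compute 1.6 * -1.5 + 2.6 * -2.9 + -3.5
= -2.4 + -7.54 + -3.5
= -13.44
Since -13.44 < 0, the point is on the negative side.

0


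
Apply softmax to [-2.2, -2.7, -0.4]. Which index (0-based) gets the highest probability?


Softmax is a monotonic transformation, so it preserves the argmax.
We need to find the index of the maximum logit.
Index 0: -2.2
Index 1: -2.7
Index 2: -0.4
Maximum logit = -0.4 at index 2

2


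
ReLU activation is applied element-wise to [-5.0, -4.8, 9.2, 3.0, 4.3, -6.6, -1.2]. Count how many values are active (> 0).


ReLU(x) = max(0, x) for each element:
ReLU(-5.0) = 0
ReLU(-4.8) = 0
ReLU(9.2) = 9.2
ReLU(3.0) = 3.0
ReLU(4.3) = 4.3
ReLU(-6.6) = 0
ReLU(-1.2) = 0
Active neurons (>0): 3

3


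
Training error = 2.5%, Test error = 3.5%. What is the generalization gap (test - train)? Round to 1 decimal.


Generalization gap = test_error - train_error
= 3.5 - 2.5
= 1.0%
A small gap suggests good generalization.

1.0


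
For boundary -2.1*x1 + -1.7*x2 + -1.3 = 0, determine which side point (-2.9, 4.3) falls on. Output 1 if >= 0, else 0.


Compute -2.1 * -2.9 + -1.7 * 4.3 + -1.3
= 6.09 + -7.31 + -1.3
= -2.52
Since -2.52 < 0, the point is on the negative side.

0


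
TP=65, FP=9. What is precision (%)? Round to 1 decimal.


Precision = TP / (TP + FP) * 100
= 65 / (65 + 9)
= 65 / 74
= 0.8784
= 87.8%

87.8


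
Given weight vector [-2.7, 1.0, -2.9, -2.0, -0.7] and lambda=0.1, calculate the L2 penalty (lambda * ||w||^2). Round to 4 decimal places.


Squaring each weight:
(-2.7)^2 = 7.29
1.0^2 = 1.0
(-2.9)^2 = 8.41
(-2.0)^2 = 4.0
(-0.7)^2 = 0.49
Sum of squares = 21.19
Penalty = 0.1 * 21.19 = 2.1190

2.1190


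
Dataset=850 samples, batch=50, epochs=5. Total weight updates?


Iterations per epoch = 850 / 50 = 17
Total updates = iterations_per_epoch * epochs
= 17 * 5
= 85

85


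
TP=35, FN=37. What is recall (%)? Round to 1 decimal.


Recall = TP / (TP + FN) * 100
= 35 / (35 + 37)
= 35 / 72
= 0.4861
= 48.6%

48.6


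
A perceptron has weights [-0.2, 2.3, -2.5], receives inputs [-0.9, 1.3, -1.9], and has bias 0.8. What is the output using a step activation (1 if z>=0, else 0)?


z = w . x + b
= -0.2*-0.9 + 2.3*1.3 + -2.5*-1.9 + 0.8
= 0.18 + 2.99 + 4.75 + 0.8
= 7.92 + 0.8
= 8.72
Since z = 8.72 >= 0, output = 1

1


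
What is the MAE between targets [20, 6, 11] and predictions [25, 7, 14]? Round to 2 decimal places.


Absolute errors: [5, 1, 3]
Sum of absolute errors = 9
MAE = 9 / 3 = 3.00

3.00


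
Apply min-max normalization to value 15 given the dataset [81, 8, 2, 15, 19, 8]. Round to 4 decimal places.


Min = 2, Max = 81
Range = 81 - 2 = 79
Scaled = (x - min) / (max - min)
= (15 - 2) / 79
= 13 / 79
= 0.1646

0.1646


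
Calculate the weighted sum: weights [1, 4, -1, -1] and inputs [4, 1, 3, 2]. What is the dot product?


Element-wise products:
1 * 4 = 4
4 * 1 = 4
-1 * 3 = -3
-1 * 2 = -2
Sum = 4 + 4 + -3 + -2
= 3

3


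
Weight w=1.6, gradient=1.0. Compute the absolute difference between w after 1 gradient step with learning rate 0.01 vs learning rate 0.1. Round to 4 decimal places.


With lr=0.01: w_new = 1.6 - 0.01 * 1.0 = 1.59
With lr=0.1: w_new = 1.6 - 0.1 * 1.0 = 1.5
Absolute difference = |1.59 - 1.5|
= 0.0900

0.0900


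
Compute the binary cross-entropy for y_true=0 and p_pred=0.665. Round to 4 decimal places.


For y=0: Loss = -log(1-p)
= -log(1 - 0.665)
= -log(0.335)
= -(-1.0936)
= 1.0936

1.0936


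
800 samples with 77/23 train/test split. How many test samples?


Train samples = 800 * 77% = 616
Test samples = 800 - 616
= 184

184


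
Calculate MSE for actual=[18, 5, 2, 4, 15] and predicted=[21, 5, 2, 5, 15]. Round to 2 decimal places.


Differences: [-3, 0, 0, -1, 0]
Squared errors: [9, 0, 0, 1, 0]
Sum of squared errors = 10
MSE = 10 / 5 = 2.00

2.00


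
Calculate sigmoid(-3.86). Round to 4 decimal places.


sigmoid(z) = 1 / (1 + exp(-z))
exp(-(-3.86)) = exp(3.86) = 47.4654
1 + 47.4654 = 48.4654
1 / 48.4654 = 0.0206

0.0206


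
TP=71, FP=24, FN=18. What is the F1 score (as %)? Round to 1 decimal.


Precision = TP / (TP + FP) = 71 / 95 = 0.7474
Recall = TP / (TP + FN) = 71 / 89 = 0.7978
F1 = 2 * P * R / (P + R)
= 2 * 0.7474 * 0.7978 / (0.7474 + 0.7978)
= 1.1924 / 1.5451
= 0.7717
As percentage: 77.2%

77.2


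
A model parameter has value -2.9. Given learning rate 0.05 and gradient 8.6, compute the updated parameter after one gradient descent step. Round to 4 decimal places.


w_new = w_old - lr * gradient
= -2.9 - 0.05 * 8.6
= -2.9 - (0.43)
= -3.3300

-3.3300


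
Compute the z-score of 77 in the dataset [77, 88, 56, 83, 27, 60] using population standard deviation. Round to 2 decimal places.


Mean = (77 + 88 + 56 + 83 + 27 + 60) / 6 = 65.1667
Variance = sum((x_i - mean)^2) / n = 424.4722
Std = sqrt(424.4722) = 20.6027
Z = (x - mean) / std
= (77 - 65.1667) / 20.6027
= 11.8333 / 20.6027
= 0.57

0.57
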